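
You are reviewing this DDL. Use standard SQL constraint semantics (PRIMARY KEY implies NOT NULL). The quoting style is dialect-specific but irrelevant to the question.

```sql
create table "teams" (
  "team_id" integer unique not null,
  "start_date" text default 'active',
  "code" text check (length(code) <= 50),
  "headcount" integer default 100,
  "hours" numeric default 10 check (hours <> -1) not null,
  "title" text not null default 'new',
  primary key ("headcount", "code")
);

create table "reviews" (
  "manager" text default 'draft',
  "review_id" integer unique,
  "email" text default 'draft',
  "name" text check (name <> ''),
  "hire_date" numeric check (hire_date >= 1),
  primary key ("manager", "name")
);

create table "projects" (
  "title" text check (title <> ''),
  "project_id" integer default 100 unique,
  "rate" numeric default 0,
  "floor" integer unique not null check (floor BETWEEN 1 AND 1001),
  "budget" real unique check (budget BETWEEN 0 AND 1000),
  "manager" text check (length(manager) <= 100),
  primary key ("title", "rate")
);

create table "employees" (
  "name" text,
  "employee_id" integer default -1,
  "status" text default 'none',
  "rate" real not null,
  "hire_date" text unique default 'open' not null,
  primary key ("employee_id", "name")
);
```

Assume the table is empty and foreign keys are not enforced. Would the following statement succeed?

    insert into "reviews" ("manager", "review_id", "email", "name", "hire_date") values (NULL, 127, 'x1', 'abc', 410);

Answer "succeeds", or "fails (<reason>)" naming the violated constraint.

manager is explicitly set to NULL, but manager is part of the PRIMARY KEY (implied NOT NULL).

fails (NOT NULL on manager)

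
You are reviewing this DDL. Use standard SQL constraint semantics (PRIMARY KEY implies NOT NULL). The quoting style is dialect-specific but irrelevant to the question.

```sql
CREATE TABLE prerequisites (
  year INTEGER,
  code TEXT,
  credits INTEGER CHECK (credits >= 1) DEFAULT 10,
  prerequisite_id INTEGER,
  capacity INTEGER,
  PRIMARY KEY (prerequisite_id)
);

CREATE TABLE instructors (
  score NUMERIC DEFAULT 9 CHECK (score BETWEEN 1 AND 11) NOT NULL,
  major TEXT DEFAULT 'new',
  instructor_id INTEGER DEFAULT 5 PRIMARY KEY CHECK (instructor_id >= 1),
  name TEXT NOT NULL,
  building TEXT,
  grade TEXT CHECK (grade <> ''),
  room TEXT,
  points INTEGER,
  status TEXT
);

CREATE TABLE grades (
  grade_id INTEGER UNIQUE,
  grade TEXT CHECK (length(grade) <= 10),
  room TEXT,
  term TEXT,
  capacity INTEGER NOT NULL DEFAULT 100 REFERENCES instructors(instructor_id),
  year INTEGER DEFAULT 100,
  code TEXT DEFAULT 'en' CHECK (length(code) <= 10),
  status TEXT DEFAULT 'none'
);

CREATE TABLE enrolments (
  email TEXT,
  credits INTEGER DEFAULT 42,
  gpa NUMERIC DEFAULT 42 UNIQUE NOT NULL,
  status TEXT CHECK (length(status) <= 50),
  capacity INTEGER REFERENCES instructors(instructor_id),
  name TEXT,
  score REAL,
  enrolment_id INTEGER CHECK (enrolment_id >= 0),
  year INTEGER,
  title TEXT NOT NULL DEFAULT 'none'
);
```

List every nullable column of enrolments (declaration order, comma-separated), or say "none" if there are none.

- email: no NOT NULL constraint applies → nullable.
- credits: DEFAULT only fills an omitted column; an explicit NULL is still allowed → nullable.
- gpa: declared NOT NULL → not nullable.
- status: CHECK does not forbid NULL (a CHECK constraint passes when its expression is NULL) → nullable.
- capacity: a foreign key column may be NULL unless separately constrained → nullable.
- name: no NOT NULL constraint applies → nullable.
- score: no NOT NULL constraint applies → nullable.
- enrolment_id: CHECK does not forbid NULL (a CHECK constraint passes when its expression is NULL) → nullable.
- year: no NOT NULL constraint applies → nullable.
- title: declared NOT NULL → not nullable.

email, credits, status, capacity, name, score, enrolment_id, year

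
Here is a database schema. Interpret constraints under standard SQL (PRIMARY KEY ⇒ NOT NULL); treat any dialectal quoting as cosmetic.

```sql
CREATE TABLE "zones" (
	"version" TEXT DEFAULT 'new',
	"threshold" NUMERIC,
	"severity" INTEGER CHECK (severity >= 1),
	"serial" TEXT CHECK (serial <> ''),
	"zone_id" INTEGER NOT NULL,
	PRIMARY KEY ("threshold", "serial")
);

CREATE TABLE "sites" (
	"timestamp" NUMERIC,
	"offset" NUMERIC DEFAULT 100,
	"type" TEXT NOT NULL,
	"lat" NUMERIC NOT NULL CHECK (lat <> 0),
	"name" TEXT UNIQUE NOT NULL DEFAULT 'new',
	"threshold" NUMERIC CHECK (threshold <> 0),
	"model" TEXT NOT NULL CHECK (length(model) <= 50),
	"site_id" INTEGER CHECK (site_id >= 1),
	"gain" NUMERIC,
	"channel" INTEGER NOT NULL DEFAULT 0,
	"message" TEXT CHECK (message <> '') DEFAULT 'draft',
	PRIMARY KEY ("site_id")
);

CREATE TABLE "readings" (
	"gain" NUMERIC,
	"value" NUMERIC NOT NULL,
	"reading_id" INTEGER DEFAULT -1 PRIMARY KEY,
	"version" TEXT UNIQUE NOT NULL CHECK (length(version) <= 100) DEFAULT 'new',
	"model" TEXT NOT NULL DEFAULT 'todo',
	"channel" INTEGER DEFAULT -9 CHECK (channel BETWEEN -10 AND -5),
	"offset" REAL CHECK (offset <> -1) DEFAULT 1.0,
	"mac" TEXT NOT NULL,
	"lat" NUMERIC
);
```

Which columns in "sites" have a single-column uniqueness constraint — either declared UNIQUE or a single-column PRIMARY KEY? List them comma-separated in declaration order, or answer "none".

name, site_id

- timestamp: no UNIQUE or single-column PK constraint.
- offset: no UNIQUE or single-column PK constraint.
- type: no UNIQUE or single-column PK constraint.
- lat: no UNIQUE or single-column PK constraint.
- name: declared UNIQUE → unique.
- threshold: no UNIQUE or single-column PK constraint.
- model: no UNIQUE or single-column PK constraint.
- site_id: single-column PRIMARY KEY → unique.
- gain: no UNIQUE or single-column PK constraint.
- channel: no UNIQUE or single-column PK constraint.
- message: no UNIQUE or single-column PK constraint.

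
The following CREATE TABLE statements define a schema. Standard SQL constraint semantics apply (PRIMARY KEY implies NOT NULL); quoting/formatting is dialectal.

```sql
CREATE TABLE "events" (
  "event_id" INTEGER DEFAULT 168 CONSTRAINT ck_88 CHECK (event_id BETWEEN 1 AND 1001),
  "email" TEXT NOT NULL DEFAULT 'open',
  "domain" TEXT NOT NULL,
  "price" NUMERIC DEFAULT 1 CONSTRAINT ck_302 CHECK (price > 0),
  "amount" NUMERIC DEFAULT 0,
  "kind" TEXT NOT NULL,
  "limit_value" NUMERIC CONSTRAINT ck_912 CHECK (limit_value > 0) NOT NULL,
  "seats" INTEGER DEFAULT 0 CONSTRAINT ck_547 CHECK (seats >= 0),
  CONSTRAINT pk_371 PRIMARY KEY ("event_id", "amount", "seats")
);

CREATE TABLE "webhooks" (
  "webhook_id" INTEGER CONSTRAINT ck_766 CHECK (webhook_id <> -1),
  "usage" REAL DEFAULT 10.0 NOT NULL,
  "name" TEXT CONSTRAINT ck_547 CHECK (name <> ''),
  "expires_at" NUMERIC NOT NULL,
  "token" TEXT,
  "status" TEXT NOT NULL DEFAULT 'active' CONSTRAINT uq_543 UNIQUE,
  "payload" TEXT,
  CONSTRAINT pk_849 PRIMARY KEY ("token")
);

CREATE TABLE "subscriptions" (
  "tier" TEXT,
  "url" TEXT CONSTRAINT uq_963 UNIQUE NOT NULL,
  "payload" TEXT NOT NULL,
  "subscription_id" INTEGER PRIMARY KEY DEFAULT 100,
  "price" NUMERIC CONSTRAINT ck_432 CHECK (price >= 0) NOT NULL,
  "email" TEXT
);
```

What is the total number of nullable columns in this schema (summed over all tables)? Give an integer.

6

events: 1 nullable (price — PK (event_id, amount, seats) and explicit NOT NULL columns excluded).
webhooks: 3 nullable (webhook_id, name, payload — PK (token) and explicit NOT NULL columns excluded).
subscriptions: 2 nullable (tier, email — PK (subscription_id) and explicit NOT NULL columns excluded).
Total: 1 + 3 + 2 = 6.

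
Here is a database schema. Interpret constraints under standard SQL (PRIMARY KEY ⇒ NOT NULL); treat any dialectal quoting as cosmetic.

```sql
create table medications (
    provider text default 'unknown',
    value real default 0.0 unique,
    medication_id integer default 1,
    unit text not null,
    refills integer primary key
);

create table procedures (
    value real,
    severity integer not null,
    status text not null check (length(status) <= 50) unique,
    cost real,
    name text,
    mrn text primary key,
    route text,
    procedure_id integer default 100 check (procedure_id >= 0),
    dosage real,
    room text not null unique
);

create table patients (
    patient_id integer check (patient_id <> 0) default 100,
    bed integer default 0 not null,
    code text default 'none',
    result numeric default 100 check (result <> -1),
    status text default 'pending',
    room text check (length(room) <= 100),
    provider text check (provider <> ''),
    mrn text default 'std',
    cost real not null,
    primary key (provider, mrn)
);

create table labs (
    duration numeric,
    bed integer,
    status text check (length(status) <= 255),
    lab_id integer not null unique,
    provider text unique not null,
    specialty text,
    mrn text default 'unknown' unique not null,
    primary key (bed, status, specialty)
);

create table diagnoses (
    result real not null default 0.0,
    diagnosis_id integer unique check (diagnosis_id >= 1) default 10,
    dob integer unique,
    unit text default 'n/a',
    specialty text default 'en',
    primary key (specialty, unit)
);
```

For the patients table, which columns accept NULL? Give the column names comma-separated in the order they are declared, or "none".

patient_id, code, result, status, room

- patient_id: CHECK does not forbid NULL (a CHECK constraint passes when its expression is NULL) → nullable.
- bed: declared NOT NULL → not nullable.
- code: DEFAULT only fills an omitted column; an explicit NULL is still allowed → nullable.
- result: CHECK does not forbid NULL (a CHECK constraint passes when its expression is NULL) → nullable.
- status: DEFAULT only fills an omitted column; an explicit NULL is still allowed → nullable.
- room: CHECK does not forbid NULL (a CHECK constraint passes when its expression is NULL) → nullable.
- provider: part of the PRIMARY KEY, which implies NOT NULL → not nullable.
- mrn: part of the PRIMARY KEY, which implies NOT NULL → not nullable.
- cost: declared NOT NULL → not nullable.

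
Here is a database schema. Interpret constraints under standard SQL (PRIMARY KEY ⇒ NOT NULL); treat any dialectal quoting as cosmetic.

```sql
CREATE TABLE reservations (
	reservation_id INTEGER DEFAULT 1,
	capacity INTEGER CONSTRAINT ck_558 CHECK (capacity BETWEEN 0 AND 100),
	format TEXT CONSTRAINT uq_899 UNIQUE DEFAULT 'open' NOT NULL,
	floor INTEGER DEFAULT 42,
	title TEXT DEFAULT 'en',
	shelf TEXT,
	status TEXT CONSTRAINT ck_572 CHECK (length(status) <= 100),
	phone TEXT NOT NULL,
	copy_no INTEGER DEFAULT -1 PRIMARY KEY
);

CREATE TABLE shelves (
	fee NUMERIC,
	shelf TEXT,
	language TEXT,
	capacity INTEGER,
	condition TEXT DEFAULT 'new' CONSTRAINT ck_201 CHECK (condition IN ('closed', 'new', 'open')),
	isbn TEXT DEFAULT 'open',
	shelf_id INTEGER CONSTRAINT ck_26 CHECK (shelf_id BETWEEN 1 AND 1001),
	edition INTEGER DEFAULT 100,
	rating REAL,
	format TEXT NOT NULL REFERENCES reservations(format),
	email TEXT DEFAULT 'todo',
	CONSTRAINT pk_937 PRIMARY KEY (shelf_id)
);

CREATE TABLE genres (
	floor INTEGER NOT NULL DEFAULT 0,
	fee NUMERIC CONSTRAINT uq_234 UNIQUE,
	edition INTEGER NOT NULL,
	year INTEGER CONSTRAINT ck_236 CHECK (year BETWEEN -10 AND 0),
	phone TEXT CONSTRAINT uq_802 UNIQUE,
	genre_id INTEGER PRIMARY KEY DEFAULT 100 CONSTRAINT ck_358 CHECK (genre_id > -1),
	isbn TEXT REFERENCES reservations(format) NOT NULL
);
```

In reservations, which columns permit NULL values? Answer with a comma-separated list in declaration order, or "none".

- reservation_id: DEFAULT only fills an omitted column; an explicit NULL is still allowed → nullable.
- capacity: CHECK does not forbid NULL (a CHECK constraint passes when its expression is NULL) → nullable.
- format: declared NOT NULL → not nullable.
- floor: DEFAULT only fills an omitted column; an explicit NULL is still allowed → nullable.
- title: DEFAULT only fills an omitted column; an explicit NULL is still allowed → nullable.
- shelf: no NOT NULL constraint applies → nullable.
- status: CHECK does not forbid NULL (a CHECK constraint passes when its expression is NULL) → nullable.
- phone: declared NOT NULL → not nullable.
- copy_no: part of the PRIMARY KEY, which implies NOT NULL → not nullable.

reservation_id, capacity, floor, title, shelf, status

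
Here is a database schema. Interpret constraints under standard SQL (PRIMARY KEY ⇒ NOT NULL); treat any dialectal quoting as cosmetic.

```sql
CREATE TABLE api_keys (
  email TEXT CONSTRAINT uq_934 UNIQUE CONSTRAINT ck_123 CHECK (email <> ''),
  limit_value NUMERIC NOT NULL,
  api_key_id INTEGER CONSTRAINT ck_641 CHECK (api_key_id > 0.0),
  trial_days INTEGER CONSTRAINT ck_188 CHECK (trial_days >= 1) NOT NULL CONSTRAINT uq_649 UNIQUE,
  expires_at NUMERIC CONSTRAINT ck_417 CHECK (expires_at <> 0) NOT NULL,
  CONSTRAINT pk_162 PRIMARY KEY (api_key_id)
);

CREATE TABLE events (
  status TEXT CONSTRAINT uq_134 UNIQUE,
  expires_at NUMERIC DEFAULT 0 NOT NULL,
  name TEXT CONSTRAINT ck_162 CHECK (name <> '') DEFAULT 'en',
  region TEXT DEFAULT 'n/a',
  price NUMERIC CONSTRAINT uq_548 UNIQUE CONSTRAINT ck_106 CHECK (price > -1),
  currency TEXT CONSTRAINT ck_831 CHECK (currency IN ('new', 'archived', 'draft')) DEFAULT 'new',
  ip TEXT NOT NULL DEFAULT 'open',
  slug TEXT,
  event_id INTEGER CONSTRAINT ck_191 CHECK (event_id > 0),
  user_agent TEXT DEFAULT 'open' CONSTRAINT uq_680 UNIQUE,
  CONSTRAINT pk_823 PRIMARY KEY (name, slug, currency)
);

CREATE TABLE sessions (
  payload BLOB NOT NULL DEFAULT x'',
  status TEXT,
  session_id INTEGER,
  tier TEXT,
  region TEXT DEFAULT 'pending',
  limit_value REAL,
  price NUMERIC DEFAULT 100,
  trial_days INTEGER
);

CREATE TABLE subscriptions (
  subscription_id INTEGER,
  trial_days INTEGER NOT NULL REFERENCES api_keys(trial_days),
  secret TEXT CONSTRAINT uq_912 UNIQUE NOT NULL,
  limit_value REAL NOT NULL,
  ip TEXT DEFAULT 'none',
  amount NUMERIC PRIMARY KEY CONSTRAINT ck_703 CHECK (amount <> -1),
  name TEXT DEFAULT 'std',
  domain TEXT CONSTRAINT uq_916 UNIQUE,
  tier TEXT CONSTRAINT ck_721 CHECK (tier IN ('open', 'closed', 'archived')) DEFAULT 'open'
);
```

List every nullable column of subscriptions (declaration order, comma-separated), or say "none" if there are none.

subscription_id, ip, name, domain, tier

- subscription_id: no NOT NULL constraint applies → nullable.
- trial_days: declared NOT NULL → not nullable.
- secret: declared NOT NULL → not nullable.
- limit_value: declared NOT NULL → not nullable.
- ip: DEFAULT only fills an omitted column; an explicit NULL is still allowed → nullable.
- amount: part of the PRIMARY KEY, which implies NOT NULL → not nullable.
- name: DEFAULT only fills an omitted column; an explicit NULL is still allowed → nullable.
- domain: UNIQUE does not imply NOT NULL → nullable.
- tier: CHECK does not forbid NULL (a CHECK constraint passes when its expression is NULL) → nullable.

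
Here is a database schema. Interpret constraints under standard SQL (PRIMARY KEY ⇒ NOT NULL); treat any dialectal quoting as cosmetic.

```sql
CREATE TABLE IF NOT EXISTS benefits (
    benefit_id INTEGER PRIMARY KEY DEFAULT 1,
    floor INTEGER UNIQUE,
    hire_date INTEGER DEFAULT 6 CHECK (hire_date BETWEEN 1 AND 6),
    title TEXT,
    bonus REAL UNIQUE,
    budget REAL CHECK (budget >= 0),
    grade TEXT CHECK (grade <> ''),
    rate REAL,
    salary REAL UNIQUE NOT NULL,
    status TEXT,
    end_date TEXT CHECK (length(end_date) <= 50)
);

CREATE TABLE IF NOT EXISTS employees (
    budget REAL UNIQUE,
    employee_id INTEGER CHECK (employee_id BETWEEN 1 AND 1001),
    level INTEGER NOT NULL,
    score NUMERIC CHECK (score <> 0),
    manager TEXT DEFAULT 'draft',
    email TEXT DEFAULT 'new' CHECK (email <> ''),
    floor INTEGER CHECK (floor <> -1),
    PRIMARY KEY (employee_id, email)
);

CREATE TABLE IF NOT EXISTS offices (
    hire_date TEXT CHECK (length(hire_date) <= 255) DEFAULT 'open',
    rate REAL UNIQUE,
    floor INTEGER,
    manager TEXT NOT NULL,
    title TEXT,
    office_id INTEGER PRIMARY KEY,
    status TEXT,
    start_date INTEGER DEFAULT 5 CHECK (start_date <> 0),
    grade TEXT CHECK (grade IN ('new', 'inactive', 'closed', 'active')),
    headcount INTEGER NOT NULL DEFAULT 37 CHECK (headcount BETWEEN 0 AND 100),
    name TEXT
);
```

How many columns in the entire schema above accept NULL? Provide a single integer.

benefits: 9 nullable (floor, hire_date, title, bonus, budget, grade, rate, status, end_date — PK (benefit_id) and explicit NOT NULL columns excluded).
employees: 4 nullable (budget, score, manager, floor — PK (employee_id, email) and explicit NOT NULL columns excluded).
offices: 8 nullable (hire_date, rate, floor, title, status, start_date, grade, name — PK (office_id) and explicit NOT NULL columns excluded).
Total: 9 + 4 + 8 = 21.

21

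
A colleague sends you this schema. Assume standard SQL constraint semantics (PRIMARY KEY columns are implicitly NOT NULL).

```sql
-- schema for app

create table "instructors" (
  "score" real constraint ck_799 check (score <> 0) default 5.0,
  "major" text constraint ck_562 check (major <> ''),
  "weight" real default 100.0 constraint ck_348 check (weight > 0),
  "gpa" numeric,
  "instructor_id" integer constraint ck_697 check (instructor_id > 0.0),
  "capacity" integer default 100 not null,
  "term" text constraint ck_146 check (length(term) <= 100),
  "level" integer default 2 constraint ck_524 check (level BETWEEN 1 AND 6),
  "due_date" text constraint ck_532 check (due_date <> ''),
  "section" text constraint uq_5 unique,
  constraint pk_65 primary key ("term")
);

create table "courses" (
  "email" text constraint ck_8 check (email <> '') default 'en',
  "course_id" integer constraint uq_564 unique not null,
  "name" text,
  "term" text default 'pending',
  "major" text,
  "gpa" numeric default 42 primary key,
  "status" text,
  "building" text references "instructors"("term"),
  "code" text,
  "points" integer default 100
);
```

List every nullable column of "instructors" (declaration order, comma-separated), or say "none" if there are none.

- score: CHECK does not forbid NULL (a CHECK constraint passes when its expression is NULL) → nullable.
- major: CHECK does not forbid NULL (a CHECK constraint passes when its expression is NULL) → nullable.
- weight: CHECK does not forbid NULL (a CHECK constraint passes when its expression is NULL) → nullable.
- gpa: no NOT NULL constraint applies → nullable.
- instructor_id: CHECK does not forbid NULL (a CHECK constraint passes when its expression is NULL) → nullable.
- capacity: declared NOT NULL → not nullable.
- term: part of the PRIMARY KEY, which implies NOT NULL → not nullable.
- level: CHECK does not forbid NULL (a CHECK constraint passes when its expression is NULL) → nullable.
- due_date: CHECK does not forbid NULL (a CHECK constraint passes when its expression is NULL) → nullable.
- section: UNIQUE does not imply NOT NULL → nullable.

score, major, weight, gpa, instructor_id, level, due_date, section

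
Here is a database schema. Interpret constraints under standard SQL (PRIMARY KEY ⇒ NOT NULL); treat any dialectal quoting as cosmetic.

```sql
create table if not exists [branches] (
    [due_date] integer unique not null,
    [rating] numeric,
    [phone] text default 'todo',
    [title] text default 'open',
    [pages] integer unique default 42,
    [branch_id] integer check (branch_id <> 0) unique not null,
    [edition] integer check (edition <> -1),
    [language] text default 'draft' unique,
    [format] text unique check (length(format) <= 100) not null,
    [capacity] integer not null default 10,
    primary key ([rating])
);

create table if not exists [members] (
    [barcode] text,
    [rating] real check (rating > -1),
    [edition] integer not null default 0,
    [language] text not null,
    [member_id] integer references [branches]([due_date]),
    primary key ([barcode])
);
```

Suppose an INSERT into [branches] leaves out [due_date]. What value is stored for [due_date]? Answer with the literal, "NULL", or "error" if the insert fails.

due_date has no DEFAULT clause.
Omitting it would insert NULL, but it is declared NOT NULL, so the INSERT fails.

error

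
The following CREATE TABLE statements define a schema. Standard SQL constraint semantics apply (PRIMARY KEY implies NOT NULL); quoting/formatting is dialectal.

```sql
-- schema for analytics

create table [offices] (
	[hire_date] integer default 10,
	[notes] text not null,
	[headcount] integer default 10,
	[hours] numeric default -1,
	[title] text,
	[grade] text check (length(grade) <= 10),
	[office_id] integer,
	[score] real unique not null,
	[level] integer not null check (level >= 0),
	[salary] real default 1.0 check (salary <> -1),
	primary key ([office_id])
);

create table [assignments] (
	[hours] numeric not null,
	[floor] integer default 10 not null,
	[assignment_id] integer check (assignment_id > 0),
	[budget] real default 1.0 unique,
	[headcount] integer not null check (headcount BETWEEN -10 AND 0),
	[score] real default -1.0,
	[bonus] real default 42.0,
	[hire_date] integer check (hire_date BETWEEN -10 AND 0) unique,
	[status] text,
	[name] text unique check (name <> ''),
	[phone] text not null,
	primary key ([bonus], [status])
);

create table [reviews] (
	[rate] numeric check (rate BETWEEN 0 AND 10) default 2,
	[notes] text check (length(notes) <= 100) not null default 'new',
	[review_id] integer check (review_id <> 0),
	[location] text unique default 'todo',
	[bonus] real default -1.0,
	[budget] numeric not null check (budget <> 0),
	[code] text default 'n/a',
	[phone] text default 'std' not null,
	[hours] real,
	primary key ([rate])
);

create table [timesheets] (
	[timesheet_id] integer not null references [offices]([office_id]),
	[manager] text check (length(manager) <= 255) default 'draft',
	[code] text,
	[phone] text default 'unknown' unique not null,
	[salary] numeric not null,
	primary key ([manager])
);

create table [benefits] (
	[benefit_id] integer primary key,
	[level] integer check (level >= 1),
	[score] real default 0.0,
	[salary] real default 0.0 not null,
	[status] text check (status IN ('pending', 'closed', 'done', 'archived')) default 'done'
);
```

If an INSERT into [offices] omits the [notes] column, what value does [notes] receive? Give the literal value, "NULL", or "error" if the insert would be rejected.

error

notes has no DEFAULT clause.
Omitting it would insert NULL, but it is declared NOT NULL, so the INSERT fails.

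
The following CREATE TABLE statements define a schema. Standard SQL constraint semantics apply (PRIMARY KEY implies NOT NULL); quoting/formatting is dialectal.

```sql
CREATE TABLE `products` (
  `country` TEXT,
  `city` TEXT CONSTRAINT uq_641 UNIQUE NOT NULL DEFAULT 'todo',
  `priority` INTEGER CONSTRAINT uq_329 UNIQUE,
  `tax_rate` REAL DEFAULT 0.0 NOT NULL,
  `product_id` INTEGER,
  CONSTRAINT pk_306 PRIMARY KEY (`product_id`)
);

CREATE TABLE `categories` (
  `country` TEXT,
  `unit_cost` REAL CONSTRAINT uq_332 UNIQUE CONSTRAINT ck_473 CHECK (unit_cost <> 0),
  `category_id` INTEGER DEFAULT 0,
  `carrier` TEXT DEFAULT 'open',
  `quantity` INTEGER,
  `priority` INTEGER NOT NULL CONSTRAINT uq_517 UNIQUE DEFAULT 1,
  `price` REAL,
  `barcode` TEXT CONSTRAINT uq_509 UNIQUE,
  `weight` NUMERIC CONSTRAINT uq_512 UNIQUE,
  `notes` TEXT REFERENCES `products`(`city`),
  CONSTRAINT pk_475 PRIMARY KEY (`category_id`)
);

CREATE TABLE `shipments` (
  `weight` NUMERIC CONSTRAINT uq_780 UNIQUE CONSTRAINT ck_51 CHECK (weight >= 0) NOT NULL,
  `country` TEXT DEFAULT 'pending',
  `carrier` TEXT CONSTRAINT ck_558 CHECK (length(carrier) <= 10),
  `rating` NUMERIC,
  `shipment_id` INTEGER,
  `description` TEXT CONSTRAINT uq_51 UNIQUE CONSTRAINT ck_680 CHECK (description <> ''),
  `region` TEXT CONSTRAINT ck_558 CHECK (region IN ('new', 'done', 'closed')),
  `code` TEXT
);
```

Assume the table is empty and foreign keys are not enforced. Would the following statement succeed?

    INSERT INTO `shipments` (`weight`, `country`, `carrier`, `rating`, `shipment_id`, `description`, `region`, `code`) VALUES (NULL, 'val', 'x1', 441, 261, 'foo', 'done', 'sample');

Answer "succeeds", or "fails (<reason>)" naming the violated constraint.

fails (NOT NULL on weight)

weight is explicitly set to NULL, but weight is declared NOT NULL.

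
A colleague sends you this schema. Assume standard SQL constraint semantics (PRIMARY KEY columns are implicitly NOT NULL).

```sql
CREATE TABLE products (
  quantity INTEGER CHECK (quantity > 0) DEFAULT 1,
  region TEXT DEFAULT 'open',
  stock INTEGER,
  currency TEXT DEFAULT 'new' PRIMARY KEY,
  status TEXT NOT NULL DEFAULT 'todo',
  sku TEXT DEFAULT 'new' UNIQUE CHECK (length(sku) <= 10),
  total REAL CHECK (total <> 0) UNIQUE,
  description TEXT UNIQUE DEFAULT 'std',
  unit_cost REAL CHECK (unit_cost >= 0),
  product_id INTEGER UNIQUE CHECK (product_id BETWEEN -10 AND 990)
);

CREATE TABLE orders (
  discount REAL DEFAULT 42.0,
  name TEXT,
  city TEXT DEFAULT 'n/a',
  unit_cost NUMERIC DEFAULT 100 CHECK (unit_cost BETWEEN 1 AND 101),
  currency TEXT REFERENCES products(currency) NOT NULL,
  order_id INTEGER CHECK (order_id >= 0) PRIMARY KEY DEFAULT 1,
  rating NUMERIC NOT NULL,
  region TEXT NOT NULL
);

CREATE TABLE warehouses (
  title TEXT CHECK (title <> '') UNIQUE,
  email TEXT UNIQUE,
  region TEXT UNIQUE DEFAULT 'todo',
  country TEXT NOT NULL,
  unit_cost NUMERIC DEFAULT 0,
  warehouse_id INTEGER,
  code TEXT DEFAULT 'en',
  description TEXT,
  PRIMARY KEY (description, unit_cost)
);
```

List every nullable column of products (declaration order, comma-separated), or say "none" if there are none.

quantity, region, stock, sku, total, description, unit_cost, product_id

- quantity: CHECK does not forbid NULL (a CHECK constraint passes when its expression is NULL) → nullable.
- region: DEFAULT only fills an omitted column; an explicit NULL is still allowed → nullable.
- stock: no NOT NULL constraint applies → nullable.
- currency: part of the PRIMARY KEY, which implies NOT NULL → not nullable.
- status: declared NOT NULL → not nullable.
- sku: CHECK does not forbid NULL (a CHECK constraint passes when its expression is NULL) → nullable.
- total: CHECK does not forbid NULL (a CHECK constraint passes when its expression is NULL) → nullable.
- description: UNIQUE does not imply NOT NULL → nullable.
- unit_cost: CHECK does not forbid NULL (a CHECK constraint passes when its expression is NULL) → nullable.
- product_id: CHECK does not forbid NULL (a CHECK constraint passes when its expression is NULL) → nullable.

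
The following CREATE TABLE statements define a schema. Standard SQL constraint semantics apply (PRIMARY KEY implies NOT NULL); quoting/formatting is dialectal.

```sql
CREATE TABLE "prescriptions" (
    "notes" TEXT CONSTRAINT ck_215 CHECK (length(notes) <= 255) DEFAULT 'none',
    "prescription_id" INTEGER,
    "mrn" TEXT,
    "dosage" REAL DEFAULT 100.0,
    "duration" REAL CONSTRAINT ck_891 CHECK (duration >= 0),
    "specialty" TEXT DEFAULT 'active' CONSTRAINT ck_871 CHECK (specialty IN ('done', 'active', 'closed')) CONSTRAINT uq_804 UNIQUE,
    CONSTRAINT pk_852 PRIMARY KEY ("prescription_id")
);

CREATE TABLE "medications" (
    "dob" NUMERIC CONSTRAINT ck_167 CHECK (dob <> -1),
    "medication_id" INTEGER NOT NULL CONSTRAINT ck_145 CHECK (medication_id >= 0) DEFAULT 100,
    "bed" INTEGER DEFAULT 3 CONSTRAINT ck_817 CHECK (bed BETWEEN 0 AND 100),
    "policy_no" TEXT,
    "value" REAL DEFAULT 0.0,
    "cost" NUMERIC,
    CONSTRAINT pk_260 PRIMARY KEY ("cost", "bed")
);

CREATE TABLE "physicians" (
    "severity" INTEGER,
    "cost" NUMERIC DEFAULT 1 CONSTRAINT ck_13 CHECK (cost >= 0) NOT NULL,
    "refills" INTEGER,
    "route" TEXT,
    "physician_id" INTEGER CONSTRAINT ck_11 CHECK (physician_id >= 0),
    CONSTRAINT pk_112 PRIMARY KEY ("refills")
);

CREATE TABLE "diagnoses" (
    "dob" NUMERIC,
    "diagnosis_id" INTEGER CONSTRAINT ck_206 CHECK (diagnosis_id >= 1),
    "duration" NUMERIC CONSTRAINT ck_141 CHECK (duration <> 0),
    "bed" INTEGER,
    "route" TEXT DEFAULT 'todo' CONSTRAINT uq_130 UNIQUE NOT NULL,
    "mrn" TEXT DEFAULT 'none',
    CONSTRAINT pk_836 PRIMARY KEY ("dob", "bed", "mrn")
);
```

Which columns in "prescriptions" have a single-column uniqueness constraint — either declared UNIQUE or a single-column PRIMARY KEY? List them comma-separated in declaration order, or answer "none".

- notes: no UNIQUE or single-column PK constraint.
- prescription_id: single-column PRIMARY KEY → unique.
- mrn: no UNIQUE or single-column PK constraint.
- dosage: no UNIQUE or single-column PK constraint.
- duration: no UNIQUE or single-column PK constraint.
- specialty: declared UNIQUE → unique.

prescription_id, specialty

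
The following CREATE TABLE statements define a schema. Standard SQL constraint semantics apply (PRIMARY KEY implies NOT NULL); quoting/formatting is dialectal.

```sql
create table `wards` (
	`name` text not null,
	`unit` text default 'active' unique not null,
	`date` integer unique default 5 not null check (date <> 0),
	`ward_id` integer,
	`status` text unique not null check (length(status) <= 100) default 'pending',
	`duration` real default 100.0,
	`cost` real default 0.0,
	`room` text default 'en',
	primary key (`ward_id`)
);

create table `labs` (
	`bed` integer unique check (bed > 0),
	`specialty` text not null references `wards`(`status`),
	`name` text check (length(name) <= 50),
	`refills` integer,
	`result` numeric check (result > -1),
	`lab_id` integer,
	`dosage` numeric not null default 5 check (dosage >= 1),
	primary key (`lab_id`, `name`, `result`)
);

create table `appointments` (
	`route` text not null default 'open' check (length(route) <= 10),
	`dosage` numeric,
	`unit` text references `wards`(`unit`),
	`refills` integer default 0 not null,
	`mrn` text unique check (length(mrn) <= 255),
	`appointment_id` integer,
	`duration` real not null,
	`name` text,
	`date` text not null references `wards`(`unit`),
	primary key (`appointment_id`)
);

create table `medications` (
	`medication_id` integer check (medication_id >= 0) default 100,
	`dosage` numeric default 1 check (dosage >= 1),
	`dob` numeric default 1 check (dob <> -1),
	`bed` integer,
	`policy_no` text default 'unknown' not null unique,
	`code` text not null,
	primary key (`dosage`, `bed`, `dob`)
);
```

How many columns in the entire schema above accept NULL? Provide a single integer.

wards: 3 nullable (duration, cost, room — PK (ward_id) and explicit NOT NULL columns excluded).
labs: 2 nullable (bed, refills — PK (lab_id, name, result) and explicit NOT NULL columns excluded).
appointments: 4 nullable (dosage, unit, mrn, name — PK (appointment_id) and explicit NOT NULL columns excluded).
medications: 1 nullable (medication_id — PK (dosage, bed, dob) and explicit NOT NULL columns excluded).
Total: 3 + 2 + 4 + 1 = 10.

10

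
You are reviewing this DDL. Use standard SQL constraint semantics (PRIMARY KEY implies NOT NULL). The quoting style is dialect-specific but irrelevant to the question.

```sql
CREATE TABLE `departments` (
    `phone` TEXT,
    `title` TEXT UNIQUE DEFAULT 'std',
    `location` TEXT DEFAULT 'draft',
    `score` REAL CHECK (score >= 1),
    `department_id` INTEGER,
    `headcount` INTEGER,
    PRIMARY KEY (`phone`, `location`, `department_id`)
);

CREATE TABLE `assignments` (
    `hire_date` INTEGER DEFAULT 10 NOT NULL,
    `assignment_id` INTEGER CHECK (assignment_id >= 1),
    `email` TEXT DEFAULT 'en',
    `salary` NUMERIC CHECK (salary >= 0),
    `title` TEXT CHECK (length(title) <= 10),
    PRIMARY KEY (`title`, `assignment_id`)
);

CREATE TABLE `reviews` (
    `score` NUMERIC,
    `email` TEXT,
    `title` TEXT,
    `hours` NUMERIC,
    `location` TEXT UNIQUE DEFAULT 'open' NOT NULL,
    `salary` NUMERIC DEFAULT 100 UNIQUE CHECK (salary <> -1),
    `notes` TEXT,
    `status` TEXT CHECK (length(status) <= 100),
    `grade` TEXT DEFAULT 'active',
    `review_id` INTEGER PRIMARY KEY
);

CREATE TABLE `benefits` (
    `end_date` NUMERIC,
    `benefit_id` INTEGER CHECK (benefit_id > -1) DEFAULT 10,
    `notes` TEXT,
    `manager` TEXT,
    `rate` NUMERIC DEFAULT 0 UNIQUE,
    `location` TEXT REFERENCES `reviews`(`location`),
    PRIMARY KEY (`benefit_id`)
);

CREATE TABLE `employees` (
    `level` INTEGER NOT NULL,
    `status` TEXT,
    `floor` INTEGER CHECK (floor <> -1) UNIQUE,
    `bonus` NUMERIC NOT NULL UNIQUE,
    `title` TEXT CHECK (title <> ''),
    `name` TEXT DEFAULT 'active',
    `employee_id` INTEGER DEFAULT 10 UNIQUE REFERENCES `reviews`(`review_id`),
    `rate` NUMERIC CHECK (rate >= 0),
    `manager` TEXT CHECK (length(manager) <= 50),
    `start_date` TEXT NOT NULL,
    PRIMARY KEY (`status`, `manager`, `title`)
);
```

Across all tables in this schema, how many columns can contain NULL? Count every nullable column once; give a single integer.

22

departments: 3 nullable (title, score, headcount — PK (phone, location, department_id) and explicit NOT NULL columns excluded).
assignments: 2 nullable (email, salary — PK (title, assignment_id) and explicit NOT NULL columns excluded).
reviews: 8 nullable (score, email, title, hours, salary, notes, status, grade — PK (review_id) and explicit NOT NULL columns excluded).
benefits: 5 nullable (end_date, notes, manager, rate, location — PK (benefit_id) and explicit NOT NULL columns excluded).
employees: 4 nullable (floor, name, employee_id, rate — PK (status, manager, title) and explicit NOT NULL columns excluded).
Total: 3 + 2 + 8 + 5 + 4 = 22.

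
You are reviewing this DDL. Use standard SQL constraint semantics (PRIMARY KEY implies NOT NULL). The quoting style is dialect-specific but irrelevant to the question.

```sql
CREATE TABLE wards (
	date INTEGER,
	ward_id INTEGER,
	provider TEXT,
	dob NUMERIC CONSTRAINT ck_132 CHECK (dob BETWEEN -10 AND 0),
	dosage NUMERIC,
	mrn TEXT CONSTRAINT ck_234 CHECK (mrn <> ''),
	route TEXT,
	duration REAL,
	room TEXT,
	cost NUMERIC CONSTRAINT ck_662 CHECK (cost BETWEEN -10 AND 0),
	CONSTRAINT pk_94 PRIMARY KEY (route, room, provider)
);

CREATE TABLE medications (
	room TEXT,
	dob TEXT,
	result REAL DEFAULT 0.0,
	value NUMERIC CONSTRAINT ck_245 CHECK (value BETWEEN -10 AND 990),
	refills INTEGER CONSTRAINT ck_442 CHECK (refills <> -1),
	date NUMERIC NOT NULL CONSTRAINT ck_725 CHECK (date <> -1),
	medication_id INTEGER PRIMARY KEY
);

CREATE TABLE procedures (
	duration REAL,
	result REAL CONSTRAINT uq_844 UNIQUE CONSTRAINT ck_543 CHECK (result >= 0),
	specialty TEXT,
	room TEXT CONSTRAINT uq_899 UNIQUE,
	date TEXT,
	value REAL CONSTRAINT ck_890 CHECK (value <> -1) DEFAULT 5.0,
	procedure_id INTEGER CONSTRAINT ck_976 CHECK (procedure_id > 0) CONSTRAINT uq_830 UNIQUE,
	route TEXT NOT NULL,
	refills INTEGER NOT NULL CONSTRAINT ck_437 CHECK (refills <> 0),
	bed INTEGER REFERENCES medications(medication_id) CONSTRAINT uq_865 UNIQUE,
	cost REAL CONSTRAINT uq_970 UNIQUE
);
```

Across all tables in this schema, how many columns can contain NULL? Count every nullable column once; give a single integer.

wards: 7 nullable (date, ward_id, dob, dosage, mrn, duration, cost — PK (route, room, provider) and explicit NOT NULL columns excluded).
medications: 5 nullable (room, dob, result, value, refills — PK (medication_id) and explicit NOT NULL columns excluded).
procedures: 9 nullable (duration, result, specialty, room, date, value, procedure_id, bed, cost — PK none and explicit NOT NULL columns excluded).
Total: 7 + 5 + 9 = 21.

21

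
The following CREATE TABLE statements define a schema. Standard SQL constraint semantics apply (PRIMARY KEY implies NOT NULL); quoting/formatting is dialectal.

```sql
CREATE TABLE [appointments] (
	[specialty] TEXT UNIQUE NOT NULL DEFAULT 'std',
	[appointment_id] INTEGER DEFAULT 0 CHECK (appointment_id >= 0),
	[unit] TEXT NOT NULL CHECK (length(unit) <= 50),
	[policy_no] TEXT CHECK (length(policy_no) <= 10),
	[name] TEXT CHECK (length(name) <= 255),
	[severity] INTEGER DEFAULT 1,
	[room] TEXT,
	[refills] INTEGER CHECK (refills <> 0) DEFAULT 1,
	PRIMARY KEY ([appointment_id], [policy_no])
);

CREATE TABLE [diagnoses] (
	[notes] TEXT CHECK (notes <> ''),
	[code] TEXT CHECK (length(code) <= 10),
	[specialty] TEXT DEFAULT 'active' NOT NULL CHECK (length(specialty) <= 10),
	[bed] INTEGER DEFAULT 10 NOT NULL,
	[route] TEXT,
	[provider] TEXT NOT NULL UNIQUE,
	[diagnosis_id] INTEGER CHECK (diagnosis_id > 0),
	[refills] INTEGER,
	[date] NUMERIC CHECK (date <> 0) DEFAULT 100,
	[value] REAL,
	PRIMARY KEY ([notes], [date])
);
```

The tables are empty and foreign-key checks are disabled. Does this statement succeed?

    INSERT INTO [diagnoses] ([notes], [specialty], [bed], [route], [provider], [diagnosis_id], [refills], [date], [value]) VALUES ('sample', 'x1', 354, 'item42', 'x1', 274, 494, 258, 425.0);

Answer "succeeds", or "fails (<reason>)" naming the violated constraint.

NOT NULL columns: bed is supplied; date is supplied; notes is supplied; provider is supplied; specialty is supplied.
CHECK constraints: 'sample' satisfies (notes <> ''); 'x1' satisfies (length(specialty) <= 10); 274 satisfies (diagnosis_id > 0); 258 satisfies (date <> 0).
No constraint is violated.

succeeds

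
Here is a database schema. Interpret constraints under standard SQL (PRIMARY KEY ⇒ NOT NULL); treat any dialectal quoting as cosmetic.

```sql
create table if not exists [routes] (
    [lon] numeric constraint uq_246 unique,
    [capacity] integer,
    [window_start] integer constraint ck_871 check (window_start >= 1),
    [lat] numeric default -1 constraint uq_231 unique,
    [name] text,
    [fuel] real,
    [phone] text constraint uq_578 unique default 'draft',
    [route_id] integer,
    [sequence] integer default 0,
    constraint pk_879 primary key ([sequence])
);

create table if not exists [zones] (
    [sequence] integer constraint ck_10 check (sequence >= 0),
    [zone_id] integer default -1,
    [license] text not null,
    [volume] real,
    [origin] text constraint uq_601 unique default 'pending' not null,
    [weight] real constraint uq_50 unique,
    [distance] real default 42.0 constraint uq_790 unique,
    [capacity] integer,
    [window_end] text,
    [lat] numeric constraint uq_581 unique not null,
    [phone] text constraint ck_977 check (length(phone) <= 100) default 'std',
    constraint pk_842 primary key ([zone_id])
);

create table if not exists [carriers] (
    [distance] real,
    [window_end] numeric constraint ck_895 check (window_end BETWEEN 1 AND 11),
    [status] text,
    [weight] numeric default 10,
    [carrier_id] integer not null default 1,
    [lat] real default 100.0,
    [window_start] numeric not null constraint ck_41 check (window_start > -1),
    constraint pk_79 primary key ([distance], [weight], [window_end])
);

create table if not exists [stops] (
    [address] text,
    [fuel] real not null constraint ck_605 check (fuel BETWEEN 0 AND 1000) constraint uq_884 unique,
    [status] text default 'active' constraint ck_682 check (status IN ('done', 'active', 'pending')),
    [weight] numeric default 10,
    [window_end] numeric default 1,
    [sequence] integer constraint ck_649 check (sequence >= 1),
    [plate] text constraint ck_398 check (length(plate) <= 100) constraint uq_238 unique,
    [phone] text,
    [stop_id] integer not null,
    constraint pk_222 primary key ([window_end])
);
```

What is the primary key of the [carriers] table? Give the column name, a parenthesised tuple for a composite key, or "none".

A table-level PRIMARY KEY clause names 3 columns: distance, weight, window_end.
This is a composite key — the combination is unique, not each column individually.

(distance, weight, window_end)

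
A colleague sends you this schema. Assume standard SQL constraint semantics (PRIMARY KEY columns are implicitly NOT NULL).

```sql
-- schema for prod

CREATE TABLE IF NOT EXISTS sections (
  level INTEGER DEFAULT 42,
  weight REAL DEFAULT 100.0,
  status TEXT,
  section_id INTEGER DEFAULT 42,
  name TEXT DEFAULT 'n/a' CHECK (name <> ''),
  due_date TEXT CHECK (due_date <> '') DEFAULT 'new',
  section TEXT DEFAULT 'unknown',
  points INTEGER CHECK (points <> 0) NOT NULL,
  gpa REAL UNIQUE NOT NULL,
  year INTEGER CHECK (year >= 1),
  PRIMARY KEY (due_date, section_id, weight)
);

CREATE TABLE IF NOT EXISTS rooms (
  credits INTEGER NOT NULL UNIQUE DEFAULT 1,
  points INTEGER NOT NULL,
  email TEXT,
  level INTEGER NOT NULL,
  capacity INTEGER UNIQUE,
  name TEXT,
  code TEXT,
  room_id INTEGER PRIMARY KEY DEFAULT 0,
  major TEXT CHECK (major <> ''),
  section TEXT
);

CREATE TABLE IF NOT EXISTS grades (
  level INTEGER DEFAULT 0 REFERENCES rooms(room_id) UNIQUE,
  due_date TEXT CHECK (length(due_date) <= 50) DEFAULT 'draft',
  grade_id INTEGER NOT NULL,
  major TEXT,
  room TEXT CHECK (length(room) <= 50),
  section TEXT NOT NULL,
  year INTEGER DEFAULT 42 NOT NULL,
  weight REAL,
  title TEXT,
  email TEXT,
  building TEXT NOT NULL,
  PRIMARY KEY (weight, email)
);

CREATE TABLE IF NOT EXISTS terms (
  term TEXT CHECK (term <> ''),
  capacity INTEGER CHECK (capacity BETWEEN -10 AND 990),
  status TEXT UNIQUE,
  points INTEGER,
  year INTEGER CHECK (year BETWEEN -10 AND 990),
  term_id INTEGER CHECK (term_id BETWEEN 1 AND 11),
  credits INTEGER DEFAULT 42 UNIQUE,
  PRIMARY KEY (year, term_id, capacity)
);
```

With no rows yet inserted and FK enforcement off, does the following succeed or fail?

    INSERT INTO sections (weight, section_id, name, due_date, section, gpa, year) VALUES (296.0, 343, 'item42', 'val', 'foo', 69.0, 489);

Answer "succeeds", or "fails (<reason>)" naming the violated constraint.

points is omitted from the column list and has no DEFAULT, so it would receive NULL.
But points is declared NOT NULL.

fails (NOT NULL on points)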